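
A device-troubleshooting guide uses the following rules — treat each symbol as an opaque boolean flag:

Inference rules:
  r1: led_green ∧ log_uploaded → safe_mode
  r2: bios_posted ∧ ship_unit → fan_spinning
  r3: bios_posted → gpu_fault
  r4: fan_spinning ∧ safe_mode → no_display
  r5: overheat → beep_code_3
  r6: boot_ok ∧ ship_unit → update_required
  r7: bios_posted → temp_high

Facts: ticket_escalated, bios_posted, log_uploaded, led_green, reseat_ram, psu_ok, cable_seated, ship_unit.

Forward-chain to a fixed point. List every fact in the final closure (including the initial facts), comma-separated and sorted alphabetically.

bios_posted, cable_seated, fan_spinning, gpu_fault, led_green, log_uploaded, no_display, psu_ok, reseat_ram, safe_mode, ship_unit, temp_high, ticket_escalated

Round 1 fires r1, r2, r3, r7, giving safe_mode, fan_spinning, gpu_fault, temp_high.
Round 2 fires r4, giving no_display.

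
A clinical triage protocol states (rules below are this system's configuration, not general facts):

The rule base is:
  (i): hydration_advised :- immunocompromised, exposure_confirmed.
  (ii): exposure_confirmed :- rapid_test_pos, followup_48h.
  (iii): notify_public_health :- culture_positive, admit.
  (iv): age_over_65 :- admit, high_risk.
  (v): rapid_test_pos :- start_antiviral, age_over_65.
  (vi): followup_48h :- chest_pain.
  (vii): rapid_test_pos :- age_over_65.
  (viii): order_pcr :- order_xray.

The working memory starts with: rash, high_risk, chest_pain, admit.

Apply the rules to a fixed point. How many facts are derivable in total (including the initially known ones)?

8

Round 1 — (iv), (vi), derive age_over_65, followup_48h.
Round 2 — (vii), derive rapid_test_pos.
Round 3 — (ii), derive exposure_confirmed.
Closure: {admit, age_over_65, chest_pain, exposure_confirmed, followup_48h, high_risk, rapid_test_pos, rash} — 8 facts.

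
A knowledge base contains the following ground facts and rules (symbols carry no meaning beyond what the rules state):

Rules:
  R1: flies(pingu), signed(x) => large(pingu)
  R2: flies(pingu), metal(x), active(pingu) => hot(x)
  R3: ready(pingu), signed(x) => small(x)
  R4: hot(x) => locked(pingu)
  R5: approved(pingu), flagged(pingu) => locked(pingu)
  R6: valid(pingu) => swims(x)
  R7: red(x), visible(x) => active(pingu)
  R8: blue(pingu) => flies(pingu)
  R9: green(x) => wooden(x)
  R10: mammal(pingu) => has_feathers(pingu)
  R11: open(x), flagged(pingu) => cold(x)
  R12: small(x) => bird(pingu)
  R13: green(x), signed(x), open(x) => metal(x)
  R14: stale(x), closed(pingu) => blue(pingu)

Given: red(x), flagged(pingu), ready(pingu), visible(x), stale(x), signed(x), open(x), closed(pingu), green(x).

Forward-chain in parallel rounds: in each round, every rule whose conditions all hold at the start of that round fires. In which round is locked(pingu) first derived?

4

Round 1 fires R3, R7, R9, R11, R13, R14, giving small(x), active(pingu), wooden(x), cold(x), metal(x), blue(pingu).
Round 2 fires R8, R12, giving flies(pingu), bird(pingu).
Round 3 fires R1, R2, giving large(pingu), hot(x).
Round 4 fires R4, giving locked(pingu).
locked(pingu) first appears in round 4.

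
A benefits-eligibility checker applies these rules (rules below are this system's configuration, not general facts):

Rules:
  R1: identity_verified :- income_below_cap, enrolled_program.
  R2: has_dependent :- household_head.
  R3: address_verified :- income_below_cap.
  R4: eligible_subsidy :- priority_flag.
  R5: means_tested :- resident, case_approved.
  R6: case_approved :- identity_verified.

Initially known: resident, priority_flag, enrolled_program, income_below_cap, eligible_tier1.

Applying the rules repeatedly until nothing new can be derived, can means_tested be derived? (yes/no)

Round 1 — R1, R3, R4, derive identity_verified, address_verified, eligible_subsidy.
Round 2 — R6, derive case_approved.
Round 3 — R5, derive means_tested.
means_tested appears in round 3, so it is derivable.

yes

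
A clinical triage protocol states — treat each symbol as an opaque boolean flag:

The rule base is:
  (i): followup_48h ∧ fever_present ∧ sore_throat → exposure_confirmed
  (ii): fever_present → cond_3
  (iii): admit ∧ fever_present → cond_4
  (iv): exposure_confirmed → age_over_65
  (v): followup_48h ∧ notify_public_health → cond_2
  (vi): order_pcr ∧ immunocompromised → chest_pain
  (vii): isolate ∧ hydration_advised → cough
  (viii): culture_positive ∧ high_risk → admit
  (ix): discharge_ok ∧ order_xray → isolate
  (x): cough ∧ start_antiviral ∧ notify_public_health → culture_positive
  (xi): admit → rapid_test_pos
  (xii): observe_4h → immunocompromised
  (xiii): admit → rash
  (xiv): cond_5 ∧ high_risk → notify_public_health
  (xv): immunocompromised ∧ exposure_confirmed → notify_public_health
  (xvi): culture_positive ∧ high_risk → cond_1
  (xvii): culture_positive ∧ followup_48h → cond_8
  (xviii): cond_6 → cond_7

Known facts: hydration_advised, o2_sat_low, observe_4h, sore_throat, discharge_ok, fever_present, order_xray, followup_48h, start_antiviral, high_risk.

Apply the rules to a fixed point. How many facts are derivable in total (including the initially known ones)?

25

Round 1 — (i), (ii), (ix), (xii), derive exposure_confirmed, cond_3, isolate, immunocompromised.
Round 2 — (iv), (vii), (xv), derive age_over_65, cough, notify_public_health.
Round 3 — (v), (x), derive cond_2, culture_positive.
Round 4 — (viii), (xvi), (xvii), derive admit, cond_1, cond_8.
Round 5 — (iii), (xi), (xiii), derive cond_4, rapid_test_pos, rash.
Closure: {admit, age_over_65, cond_1, cond_2, cond_3, cond_4, cond_8, cough, culture_positive, discharge_ok, exposure_confirmed, fever_present, followup_48h, high_risk, hydration_advised, immunocompromised, isolate, notify_public_health, o2_sat_low, observe_4h, order_xray, rapid_test_pos, rash, sore_throat, start_antiviral} — 25 facts.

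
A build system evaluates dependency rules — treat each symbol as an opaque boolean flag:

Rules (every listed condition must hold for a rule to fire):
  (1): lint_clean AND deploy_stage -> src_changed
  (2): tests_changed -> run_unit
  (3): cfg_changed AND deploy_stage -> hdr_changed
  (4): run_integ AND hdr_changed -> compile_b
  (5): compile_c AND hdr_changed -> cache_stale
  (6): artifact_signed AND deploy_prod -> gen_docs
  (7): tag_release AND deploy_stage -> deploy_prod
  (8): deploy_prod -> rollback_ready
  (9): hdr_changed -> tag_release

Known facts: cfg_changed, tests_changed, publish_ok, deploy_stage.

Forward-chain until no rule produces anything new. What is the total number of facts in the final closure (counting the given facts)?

9

Round 1 — (2), (3), derive run_unit, hdr_changed.
Round 2 — (9), derive tag_release.
Round 3 — (7), derive deploy_prod.
Round 4 — (8), derive rollback_ready.
Closure: {cfg_changed, deploy_prod, deploy_stage, hdr_changed, publish_ok, rollback_ready, run_unit, tag_release, tests_changed} — 9 facts.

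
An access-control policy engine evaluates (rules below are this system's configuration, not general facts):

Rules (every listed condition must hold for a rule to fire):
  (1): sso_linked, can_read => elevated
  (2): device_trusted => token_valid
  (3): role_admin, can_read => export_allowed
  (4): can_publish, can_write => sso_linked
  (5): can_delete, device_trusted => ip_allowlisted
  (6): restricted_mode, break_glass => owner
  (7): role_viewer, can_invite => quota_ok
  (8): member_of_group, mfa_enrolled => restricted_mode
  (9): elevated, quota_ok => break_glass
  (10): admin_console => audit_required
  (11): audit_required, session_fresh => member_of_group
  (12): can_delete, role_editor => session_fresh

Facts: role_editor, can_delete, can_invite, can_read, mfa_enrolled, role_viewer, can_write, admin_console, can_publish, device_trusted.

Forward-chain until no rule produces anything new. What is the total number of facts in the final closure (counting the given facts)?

21

[1] (2) [device_trusted => token_valid]; (4) [can_publish, can_write => sso_linked]; (5) [can_delete, device_trusted => ip_allowlisted]; (7) [role_viewer, can_invite => quota_ok]; (10) [admin_console => audit_required]; (12) [can_delete, role_editor => session_fresh]. ⇒ new: token_valid, sso_linked, ip_allowlisted, quota_ok, audit_required, session_fresh.
[2] (1) [sso_linked, can_read => elevated]; (11) [audit_required, session_fresh => member_of_group]. ⇒ new: elevated, member_of_group.
[3] (8) [member_of_group, mfa_enrolled => restricted_mode]; (9) [elevated, quota_ok => break_glass]. ⇒ new: restricted_mode, break_glass.
[4] (6) [restricted_mode, break_glass => owner]. ⇒ new: owner.
Closure: {admin_console, audit_required, break_glass, can_delete, can_invite, can_publish, can_read, can_write, device_trusted, elevated, ip_allowlisted, member_of_group, mfa_enrolled, owner, quota_ok, restricted_mode, role_editor, role_viewer, session_fresh, sso_linked, token_valid} — 21 facts.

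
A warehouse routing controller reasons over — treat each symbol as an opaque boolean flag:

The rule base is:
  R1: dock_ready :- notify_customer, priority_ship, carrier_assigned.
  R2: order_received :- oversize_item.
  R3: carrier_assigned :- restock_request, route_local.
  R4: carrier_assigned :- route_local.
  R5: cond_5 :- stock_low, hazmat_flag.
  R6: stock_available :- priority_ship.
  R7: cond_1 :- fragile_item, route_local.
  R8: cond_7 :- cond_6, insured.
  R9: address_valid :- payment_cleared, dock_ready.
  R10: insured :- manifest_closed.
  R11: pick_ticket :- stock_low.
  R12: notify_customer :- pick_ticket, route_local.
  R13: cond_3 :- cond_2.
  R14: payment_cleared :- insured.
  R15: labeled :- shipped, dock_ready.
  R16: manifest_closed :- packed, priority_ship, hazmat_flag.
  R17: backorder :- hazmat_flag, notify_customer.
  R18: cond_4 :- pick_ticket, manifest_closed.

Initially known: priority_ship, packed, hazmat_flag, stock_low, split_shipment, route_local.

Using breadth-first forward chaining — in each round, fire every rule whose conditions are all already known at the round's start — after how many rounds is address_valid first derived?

4

Round 1: R4 [carrier_assigned :- route_local.]; R5 [cond_5 :- stock_low, hazmat_flag.]; R6 [stock_available :- priority_ship.]; R11 [pick_ticket :- stock_low.]; R16 [manifest_closed :- packed, priority_ship, hazmat_flag.]. Adds carrier_assigned, cond_5, stock_available, pick_ticket, manifest_closed.
Round 2: R10 [insured :- manifest_closed.]; R12 [notify_customer :- pick_ticket, route_local.]; R18 [cond_4 :- pick_ticket, manifest_closed.]. Adds insured, notify_customer, cond_4.
Round 3: R1 [dock_ready :- notify_customer, priority_ship, carrier_assigned.]; R14 [payment_cleared :- insured.]; R17 [backorder :- hazmat_flag, notify_customer.]. Adds dock_ready, payment_cleared, backorder.
Round 4: R9 [address_valid :- payment_cleared, dock_ready.]. Adds address_valid.
address_valid first appears in round 4.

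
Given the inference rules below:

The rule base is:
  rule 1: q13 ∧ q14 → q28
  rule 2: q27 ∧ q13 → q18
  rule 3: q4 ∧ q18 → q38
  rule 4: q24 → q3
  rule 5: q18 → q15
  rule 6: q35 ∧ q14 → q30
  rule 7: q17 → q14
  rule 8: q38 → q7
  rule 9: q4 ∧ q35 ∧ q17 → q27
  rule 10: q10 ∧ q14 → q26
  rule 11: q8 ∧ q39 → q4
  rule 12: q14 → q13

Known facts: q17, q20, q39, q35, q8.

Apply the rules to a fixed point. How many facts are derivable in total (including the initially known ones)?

15

Round 1: rule 7 [q17 → q14]; rule 11 [q8 ∧ q39 → q4]. Adds q14, q4.
Round 2: rule 6 [q35 ∧ q14 → q30]; rule 9 [q4 ∧ q35 ∧ q17 → q27]; rule 12 [q14 → q13]. Adds q30, q27, q13.
Round 3: rule 1 [q13 ∧ q14 → q28]; rule 2 [q27 ∧ q13 → q18]. Adds q28, q18.
Round 4: rule 3 [q4 ∧ q18 → q38]; rule 5 [q18 → q15]. Adds q38, q15.
Round 5: rule 8 [q38 → q7]. Adds q7.
Closure: {q13, q14, q15, q17, q18, q20, q27, q28, q30, q35, q38, q39, q4, q7, q8} — 15 facts.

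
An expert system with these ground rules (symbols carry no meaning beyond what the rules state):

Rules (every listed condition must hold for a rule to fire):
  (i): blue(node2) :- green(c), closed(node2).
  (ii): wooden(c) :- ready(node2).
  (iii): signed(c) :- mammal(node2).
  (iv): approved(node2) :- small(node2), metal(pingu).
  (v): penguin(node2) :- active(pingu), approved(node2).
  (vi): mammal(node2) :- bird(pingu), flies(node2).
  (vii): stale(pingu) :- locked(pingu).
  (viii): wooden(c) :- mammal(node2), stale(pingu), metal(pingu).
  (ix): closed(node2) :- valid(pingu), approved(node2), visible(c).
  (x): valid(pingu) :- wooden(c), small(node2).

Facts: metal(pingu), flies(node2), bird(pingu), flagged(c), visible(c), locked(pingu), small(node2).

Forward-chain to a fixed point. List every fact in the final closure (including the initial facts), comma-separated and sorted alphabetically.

Round 1 fires (iv), (vi), (vii), giving approved(node2), mammal(node2), stale(pingu).
Round 2 fires (iii), (viii), giving signed(c), wooden(c).
Round 3 fires (x), giving valid(pingu).
Round 4 fires (ix), giving closed(node2).

approved(node2), bird(pingu), closed(node2), flagged(c), flies(node2), locked(pingu), mammal(node2), metal(pingu), signed(c), small(node2), stale(pingu), valid(pingu), visible(c), wooden(c)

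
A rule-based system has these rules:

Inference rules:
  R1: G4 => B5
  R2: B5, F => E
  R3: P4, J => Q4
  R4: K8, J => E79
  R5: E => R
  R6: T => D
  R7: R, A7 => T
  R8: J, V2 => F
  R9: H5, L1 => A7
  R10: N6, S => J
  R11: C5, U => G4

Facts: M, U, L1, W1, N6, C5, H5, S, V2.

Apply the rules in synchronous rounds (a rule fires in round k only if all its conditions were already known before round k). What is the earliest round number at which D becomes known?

Round 1: R9 [H5, L1 => A7]; R10 [N6, S => J]; R11 [C5, U => G4]. Adds A7, J, G4.
Round 2: R1 [G4 => B5]; R8 [J, V2 => F]. Adds B5, F.
Round 3: R2 [B5, F => E]. Adds E.
Round 4: R5 [E => R]. Adds R.
Round 5: R7 [R, A7 => T]. Adds T.
Round 6: R6 [T => D]. Adds D.
D first appears in round 6.

6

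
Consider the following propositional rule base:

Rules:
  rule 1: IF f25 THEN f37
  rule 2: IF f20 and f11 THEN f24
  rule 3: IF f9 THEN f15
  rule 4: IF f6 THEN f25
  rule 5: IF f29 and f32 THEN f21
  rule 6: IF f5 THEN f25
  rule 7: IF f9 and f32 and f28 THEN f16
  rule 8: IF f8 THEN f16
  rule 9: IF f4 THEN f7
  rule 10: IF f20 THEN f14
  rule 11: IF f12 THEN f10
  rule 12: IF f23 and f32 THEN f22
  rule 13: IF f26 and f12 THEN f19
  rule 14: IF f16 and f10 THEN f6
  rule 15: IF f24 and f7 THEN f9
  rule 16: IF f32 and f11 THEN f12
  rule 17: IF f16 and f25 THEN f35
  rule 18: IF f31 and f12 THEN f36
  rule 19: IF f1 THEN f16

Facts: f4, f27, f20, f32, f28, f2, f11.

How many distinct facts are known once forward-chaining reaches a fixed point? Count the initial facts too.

19

Round 1: rule 2 [IF f20 and f11 THEN f24]; rule 9 [IF f4 THEN f7]; rule 10 [IF f20 THEN f14]; rule 16 [IF f32 and f11 THEN f12]. Adds f24, f7, f14, f12.
Round 2: rule 11 [IF f12 THEN f10]; rule 15 [IF f24 and f7 THEN f9]. Adds f10, f9.
Round 3: rule 3 [IF f9 THEN f15]; rule 7 [IF f9 and f32 and f28 THEN f16]. Adds f15, f16.
Round 4: rule 14 [IF f16 and f10 THEN f6]. Adds f6.
Round 5: rule 4 [IF f6 THEN f25]. Adds f25.
Round 6: rule 1 [IF f25 THEN f37]; rule 17 [IF f16 and f25 THEN f35]. Adds f37, f35.
Closure: {f10, f11, f12, f14, f15, f16, f2, f20, f24, f25, f27, f28, f32, f35, f37, f4, f6, f7, f9} — 19 facts.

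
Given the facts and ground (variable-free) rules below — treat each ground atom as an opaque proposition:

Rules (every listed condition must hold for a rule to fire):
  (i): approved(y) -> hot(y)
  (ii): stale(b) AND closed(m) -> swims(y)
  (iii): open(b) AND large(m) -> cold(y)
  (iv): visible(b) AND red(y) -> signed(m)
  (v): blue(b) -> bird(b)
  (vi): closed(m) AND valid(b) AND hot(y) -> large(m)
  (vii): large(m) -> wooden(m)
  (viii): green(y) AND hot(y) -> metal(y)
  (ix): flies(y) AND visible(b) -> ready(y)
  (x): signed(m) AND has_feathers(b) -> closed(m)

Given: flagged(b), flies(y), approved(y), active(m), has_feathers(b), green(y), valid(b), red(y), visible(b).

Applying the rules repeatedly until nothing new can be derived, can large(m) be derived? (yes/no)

yes

Round 1: (i) [approved(y) -> hot(y)]; (iv) [visible(b) AND red(y) -> signed(m)]; (ix) [flies(y) AND visible(b) -> ready(y)]. Adds hot(y), signed(m), ready(y).
Round 2: (viii) [green(y) AND hot(y) -> metal(y)]; (x) [signed(m) AND has_feathers(b) -> closed(m)]. Adds metal(y), closed(m).
Round 3: (vi) [closed(m) AND valid(b) AND hot(y) -> large(m)]. Adds large(m).
Round 4: (vii) [large(m) -> wooden(m)]. Adds wooden(m).
large(m) appears in round 3, so it is derivable.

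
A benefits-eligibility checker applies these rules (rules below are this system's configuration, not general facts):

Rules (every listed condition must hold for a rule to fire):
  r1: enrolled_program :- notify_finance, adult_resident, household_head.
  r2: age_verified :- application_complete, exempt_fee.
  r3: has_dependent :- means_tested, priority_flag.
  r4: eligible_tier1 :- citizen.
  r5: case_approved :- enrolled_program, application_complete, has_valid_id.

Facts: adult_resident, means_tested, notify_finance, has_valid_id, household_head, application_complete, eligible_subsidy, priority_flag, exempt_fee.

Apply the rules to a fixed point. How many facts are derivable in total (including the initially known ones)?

Round 1: r1 [enrolled_program :- notify_finance, adult_resident, household_head.]; r2 [age_verified :- application_complete, exempt_fee.]; r3 [has_dependent :- means_tested, priority_flag.]. Adds enrolled_program, age_verified, has_dependent.
Round 2: r5 [case_approved :- enrolled_program, application_complete, has_valid_id.]. Adds case_approved.
Closure: {adult_resident, age_verified, application_complete, case_approved, eligible_subsidy, enrolled_program, exempt_fee, has_dependent, has_valid_id, household_head, means_tested, notify_finance, priority_flag} — 13 facts.

13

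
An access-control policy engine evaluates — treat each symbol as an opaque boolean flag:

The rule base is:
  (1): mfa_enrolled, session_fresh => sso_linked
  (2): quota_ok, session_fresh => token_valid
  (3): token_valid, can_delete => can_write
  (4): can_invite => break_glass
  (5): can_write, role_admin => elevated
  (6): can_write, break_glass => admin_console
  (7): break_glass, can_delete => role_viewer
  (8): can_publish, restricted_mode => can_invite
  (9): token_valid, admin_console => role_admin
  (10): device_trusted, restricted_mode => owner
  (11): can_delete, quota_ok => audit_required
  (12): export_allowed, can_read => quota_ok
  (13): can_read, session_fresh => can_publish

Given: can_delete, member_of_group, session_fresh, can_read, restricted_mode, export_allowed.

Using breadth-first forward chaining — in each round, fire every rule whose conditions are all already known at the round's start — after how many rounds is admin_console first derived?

[1] (12) [export_allowed, can_read => quota_ok]; (13) [can_read, session_fresh => can_publish]. ⇒ new: quota_ok, can_publish.
[2] (2) [quota_ok, session_fresh => token_valid]; (8) [can_publish, restricted_mode => can_invite]; (11) [can_delete, quota_ok => audit_required]. ⇒ new: token_valid, can_invite, audit_required.
[3] (3) [token_valid, can_delete => can_write]; (4) [can_invite => break_glass]. ⇒ new: can_write, break_glass.
[4] (6) [can_write, break_glass => admin_console]; (7) [break_glass, can_delete => role_viewer]. ⇒ new: admin_console, role_viewer.
admin_console first appears in round 4.

4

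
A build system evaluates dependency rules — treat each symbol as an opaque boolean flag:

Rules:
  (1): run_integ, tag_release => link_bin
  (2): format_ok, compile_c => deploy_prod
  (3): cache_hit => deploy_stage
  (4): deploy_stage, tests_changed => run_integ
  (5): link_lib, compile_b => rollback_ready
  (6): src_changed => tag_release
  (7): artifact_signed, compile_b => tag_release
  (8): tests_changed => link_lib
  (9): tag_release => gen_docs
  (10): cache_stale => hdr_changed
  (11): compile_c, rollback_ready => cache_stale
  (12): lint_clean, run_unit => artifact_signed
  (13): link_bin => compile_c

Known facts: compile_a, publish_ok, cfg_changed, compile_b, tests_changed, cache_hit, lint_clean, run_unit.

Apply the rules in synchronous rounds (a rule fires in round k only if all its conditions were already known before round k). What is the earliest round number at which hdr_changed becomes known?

6

Round 1 fires (3), (8), (12), giving deploy_stage, link_lib, artifact_signed.
Round 2 fires (4), (5), (7), giving run_integ, rollback_ready, tag_release.
Round 3 fires (1), (9), giving link_bin, gen_docs.
Round 4 fires (13), giving compile_c.
Round 5 fires (11), giving cache_stale.
Round 6 fires (10), giving hdr_changed.
hdr_changed first appears in round 6.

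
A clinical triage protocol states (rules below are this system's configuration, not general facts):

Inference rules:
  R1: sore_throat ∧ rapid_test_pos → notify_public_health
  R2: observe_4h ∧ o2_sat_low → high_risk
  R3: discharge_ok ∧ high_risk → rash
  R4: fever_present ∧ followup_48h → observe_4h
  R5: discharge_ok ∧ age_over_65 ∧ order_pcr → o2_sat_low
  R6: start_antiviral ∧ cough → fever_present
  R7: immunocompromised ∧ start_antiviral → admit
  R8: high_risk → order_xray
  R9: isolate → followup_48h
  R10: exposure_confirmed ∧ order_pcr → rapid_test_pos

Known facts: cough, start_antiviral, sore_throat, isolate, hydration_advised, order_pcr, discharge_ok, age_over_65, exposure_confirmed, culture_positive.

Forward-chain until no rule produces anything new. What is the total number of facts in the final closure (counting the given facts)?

19

Round 1 fires R5, R6, R9, R10, giving o2_sat_low, fever_present, followup_48h, rapid_test_pos.
Round 2 fires R1, R4, giving notify_public_health, observe_4h.
Round 3 fires R2, giving high_risk.
Round 4 fires R3, R8, giving rash, order_xray.
Closure: {age_over_65, cough, culture_positive, discharge_ok, exposure_confirmed, fever_present, followup_48h, high_risk, hydration_advised, isolate, notify_public_health, o2_sat_low, observe_4h, order_pcr, order_xray, rapid_test_pos, rash, sore_throat, start_antiviral} — 19 facts.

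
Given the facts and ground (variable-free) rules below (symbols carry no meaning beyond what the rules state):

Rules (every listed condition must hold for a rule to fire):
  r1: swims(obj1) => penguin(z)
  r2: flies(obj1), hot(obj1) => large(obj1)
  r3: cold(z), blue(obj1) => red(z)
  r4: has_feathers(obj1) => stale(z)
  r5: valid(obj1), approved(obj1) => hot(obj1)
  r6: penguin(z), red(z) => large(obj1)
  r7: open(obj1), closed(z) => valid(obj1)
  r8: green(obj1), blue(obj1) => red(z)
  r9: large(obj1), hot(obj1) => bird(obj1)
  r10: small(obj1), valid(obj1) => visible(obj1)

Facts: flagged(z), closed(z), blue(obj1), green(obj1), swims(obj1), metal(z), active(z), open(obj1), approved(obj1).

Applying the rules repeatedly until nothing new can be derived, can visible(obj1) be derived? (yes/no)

no

[1] r1 [swims(obj1) => penguin(z)]; r7 [open(obj1), closed(z) => valid(obj1)]; r8 [green(obj1), blue(obj1) => red(z)]. ⇒ new: penguin(z), valid(obj1), red(z).
[2] r5 [valid(obj1), approved(obj1) => hot(obj1)]; r6 [penguin(z), red(z) => large(obj1)]. ⇒ new: hot(obj1), large(obj1).
[3] r9 [large(obj1), hot(obj1) => bird(obj1)]. ⇒ new: bird(obj1).
Fixed point reached. visible(obj1) is concluded only by r10; r10 needs small(obj1) (never derived).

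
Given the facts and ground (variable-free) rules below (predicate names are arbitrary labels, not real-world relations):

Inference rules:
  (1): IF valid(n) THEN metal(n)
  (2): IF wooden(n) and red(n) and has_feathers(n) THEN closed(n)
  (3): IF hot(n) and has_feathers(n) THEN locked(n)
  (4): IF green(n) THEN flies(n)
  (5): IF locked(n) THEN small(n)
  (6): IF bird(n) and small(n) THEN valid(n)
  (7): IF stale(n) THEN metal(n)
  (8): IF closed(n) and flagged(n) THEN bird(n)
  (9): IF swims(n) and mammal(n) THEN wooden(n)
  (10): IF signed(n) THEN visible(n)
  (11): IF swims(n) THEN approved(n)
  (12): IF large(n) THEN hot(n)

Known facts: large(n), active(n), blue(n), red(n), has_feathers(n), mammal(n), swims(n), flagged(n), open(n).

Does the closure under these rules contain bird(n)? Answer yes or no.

Round 1: (9) [IF swims(n) and mammal(n) THEN wooden(n)]; (11) [IF swims(n) THEN approved(n)]; (12) [IF large(n) THEN hot(n)]. New: wooden(n), approved(n), hot(n).
Round 2: (2) [IF wooden(n) and red(n) and has_feathers(n) THEN closed(n)]; (3) [IF hot(n) and has_feathers(n) THEN locked(n)]. New: closed(n), locked(n).
Round 3: (5) [IF locked(n) THEN small(n)]; (8) [IF closed(n) and flagged(n) THEN bird(n)]. New: small(n), bird(n).
Round 4: (6) [IF bird(n) and small(n) THEN valid(n)]. New: valid(n).
Round 5: (1) [IF valid(n) THEN metal(n)]. New: metal(n).
bird(n) appears in round 3, so it is derivable.

yes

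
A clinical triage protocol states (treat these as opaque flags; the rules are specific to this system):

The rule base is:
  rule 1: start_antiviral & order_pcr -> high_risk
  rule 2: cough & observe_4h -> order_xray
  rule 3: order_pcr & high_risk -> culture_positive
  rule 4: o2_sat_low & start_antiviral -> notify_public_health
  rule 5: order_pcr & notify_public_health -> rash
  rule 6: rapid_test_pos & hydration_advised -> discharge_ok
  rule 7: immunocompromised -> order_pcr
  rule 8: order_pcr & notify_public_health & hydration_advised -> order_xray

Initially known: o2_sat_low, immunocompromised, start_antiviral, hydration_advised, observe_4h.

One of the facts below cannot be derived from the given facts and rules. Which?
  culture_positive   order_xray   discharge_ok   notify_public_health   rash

Round 1: rule 4 [o2_sat_low & start_antiviral -> notify_public_health]; rule 7 [immunocompromised -> order_pcr]. New: notify_public_health, order_pcr.
Round 2: rule 1 [start_antiviral & order_pcr -> high_risk]; rule 5 [order_pcr & notify_public_health -> rash]; rule 8 [order_pcr & notify_public_health & hydration_advised -> order_xray]. New: high_risk, rash, order_xray.
Round 3: rule 3 [order_pcr & high_risk -> culture_positive]. New: culture_positive.
Derived: order_xray (round 2), rash (round 2), culture_positive (round 3), notify_public_health (round 1). discharge_ok never appears in any round.

discharge_ok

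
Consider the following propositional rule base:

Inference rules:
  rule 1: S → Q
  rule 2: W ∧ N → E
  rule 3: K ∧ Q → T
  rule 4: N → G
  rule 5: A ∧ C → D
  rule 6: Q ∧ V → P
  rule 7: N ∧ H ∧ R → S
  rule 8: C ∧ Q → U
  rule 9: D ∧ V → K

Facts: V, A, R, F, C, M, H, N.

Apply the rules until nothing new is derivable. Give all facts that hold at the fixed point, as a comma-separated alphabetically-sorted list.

Round 1: rule 4 [N → G]; rule 5 [A ∧ C → D]; rule 7 [N ∧ H ∧ R → S]. New: G, D, S.
Round 2: rule 1 [S → Q]; rule 9 [D ∧ V → K]. New: Q, K.
Round 3: rule 3 [K ∧ Q → T]; rule 6 [Q ∧ V → P]; rule 8 [C ∧ Q → U]. New: T, P, U.

A, C, D, F, G, H, K, M, N, P, Q, R, S, T, U, V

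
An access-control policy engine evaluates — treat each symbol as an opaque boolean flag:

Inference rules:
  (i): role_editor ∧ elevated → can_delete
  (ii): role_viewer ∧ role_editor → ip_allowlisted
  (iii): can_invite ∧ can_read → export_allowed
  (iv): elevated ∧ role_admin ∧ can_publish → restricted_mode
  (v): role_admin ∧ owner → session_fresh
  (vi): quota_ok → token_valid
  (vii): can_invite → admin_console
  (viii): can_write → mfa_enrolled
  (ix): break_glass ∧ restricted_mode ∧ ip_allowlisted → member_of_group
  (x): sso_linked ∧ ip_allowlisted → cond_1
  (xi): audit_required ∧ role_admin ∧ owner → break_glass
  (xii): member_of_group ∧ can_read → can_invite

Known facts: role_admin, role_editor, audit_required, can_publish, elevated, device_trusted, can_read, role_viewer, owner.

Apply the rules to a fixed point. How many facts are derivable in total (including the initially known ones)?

Round 1: (i) [role_editor ∧ elevated → can_delete]; (ii) [role_viewer ∧ role_editor → ip_allowlisted]; (iv) [elevated ∧ role_admin ∧ can_publish → restricted_mode]; (v) [role_admin ∧ owner → session_fresh]; (xi) [audit_required ∧ role_admin ∧ owner → break_glass]. New: can_delete, ip_allowlisted, restricted_mode, session_fresh, break_glass.
Round 2: (ix) [break_glass ∧ restricted_mode ∧ ip_allowlisted → member_of_group]. New: member_of_group.
Round 3: (xii) [member_of_group ∧ can_read → can_invite]. New: can_invite.
Round 4: (iii) [can_invite ∧ can_read → export_allowed]; (vii) [can_invite → admin_console]. New: export_allowed, admin_console.
Closure: {admin_console, audit_required, break_glass, can_delete, can_invite, can_publish, can_read, device_trusted, elevated, export_allowed, ip_allowlisted, member_of_group, owner, restricted_mode, role_admin, role_editor, role_viewer, session_fresh} — 18 facts.

18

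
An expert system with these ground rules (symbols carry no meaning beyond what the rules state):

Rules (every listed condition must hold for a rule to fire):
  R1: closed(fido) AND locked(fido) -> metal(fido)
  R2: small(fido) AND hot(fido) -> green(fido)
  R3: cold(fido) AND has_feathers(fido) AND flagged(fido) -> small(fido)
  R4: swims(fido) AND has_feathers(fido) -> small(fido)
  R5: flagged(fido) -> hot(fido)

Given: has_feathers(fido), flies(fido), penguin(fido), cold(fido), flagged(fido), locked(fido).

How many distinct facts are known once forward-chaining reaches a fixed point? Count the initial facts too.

9

Round 1: R3 [cold(fido) AND has_feathers(fido) AND flagged(fido) -> small(fido)]; R5 [flagged(fido) -> hot(fido)]. Adds small(fido), hot(fido).
Round 2: R2 [small(fido) AND hot(fido) -> green(fido)]. Adds green(fido).
Closure: {cold(fido), flagged(fido), flies(fido), green(fido), has_feathers(fido), hot(fido), locked(fido), penguin(fido), small(fido)} — 9 facts.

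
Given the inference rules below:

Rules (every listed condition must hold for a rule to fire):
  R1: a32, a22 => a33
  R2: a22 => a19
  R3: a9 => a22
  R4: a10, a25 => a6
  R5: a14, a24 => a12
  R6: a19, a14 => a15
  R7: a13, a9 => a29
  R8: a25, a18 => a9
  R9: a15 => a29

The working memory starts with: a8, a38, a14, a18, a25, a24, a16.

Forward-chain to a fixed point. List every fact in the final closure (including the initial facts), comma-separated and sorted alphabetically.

a12, a14, a15, a16, a18, a19, a22, a24, a25, a29, a38, a8, a9

Round 1 fires R5, R8, giving a12, a9.
Round 2 fires R3, giving a22.
Round 3 fires R2, giving a19.
Round 4 fires R6, giving a15.
Round 5 fires R9, giving a29.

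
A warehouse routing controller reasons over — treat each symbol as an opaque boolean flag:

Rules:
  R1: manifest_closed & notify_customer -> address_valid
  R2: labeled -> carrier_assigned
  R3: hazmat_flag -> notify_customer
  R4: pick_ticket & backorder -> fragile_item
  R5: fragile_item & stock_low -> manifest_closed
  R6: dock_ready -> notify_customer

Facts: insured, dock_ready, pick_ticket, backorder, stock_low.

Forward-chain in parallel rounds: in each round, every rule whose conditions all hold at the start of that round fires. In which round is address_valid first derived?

Round 1: R4 [pick_ticket & backorder -> fragile_item]; R6 [dock_ready -> notify_customer]. Adds fragile_item, notify_customer.
Round 2: R5 [fragile_item & stock_low -> manifest_closed]. Adds manifest_closed.
Round 3: R1 [manifest_closed & notify_customer -> address_valid]. Adds address_valid.
address_valid first appears in round 3.

3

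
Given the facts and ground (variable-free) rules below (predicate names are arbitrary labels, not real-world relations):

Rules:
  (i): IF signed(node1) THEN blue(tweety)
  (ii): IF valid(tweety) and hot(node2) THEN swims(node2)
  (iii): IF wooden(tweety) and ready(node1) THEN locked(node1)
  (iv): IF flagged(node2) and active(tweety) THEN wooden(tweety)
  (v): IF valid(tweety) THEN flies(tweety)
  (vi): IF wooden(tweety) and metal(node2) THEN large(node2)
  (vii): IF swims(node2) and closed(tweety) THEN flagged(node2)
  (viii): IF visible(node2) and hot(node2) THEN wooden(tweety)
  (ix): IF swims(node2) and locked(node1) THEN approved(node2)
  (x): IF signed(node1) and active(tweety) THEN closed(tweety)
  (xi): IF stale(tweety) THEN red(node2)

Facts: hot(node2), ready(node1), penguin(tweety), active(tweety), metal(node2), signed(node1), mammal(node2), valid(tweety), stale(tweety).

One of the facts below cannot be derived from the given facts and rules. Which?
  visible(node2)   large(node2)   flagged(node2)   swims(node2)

Round 1: (i) [IF signed(node1) THEN blue(tweety)]; (ii) [IF valid(tweety) and hot(node2) THEN swims(node2)]; (v) [IF valid(tweety) THEN flies(tweety)]; (x) [IF signed(node1) and active(tweety) THEN closed(tweety)]; (xi) [IF stale(tweety) THEN red(node2)]. Adds blue(tweety), swims(node2), flies(tweety), closed(tweety), red(node2).
Round 2: (vii) [IF swims(node2) and closed(tweety) THEN flagged(node2)]. Adds flagged(node2).
Round 3: (iv) [IF flagged(node2) and active(tweety) THEN wooden(tweety)]. Adds wooden(tweety).
Round 4: (iii) [IF wooden(tweety) and ready(node1) THEN locked(node1)]; (vi) [IF wooden(tweety) and metal(node2) THEN large(node2)]. Adds locked(node1), large(node2).
Round 5: (ix) [IF swims(node2) and locked(node1) THEN approved(node2)]. Adds approved(node2).
Derived: large(node2) (round 4), flagged(node2) (round 2), swims(node2) (round 1). visible(node2) never appears in any round.

visible(node2)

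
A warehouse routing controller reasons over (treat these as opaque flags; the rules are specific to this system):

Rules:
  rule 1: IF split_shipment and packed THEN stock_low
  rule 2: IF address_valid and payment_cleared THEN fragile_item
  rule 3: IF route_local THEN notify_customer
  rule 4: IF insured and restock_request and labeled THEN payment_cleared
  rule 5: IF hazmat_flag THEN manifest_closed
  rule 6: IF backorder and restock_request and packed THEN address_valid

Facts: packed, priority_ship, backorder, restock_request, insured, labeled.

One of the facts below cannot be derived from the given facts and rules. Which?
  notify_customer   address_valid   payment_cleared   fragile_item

[1] rule 4 [IF insured and restock_request and labeled THEN payment_cleared]; rule 6 [IF backorder and restock_request and packed THEN address_valid]. ⇒ new: payment_cleared, address_valid.
[2] rule 2 [IF address_valid and payment_cleared THEN fragile_item]. ⇒ new: fragile_item.
Derived: fragile_item (round 2), payment_cleared (round 1), address_valid (round 1). notify_customer never appears in any round.

notify_customer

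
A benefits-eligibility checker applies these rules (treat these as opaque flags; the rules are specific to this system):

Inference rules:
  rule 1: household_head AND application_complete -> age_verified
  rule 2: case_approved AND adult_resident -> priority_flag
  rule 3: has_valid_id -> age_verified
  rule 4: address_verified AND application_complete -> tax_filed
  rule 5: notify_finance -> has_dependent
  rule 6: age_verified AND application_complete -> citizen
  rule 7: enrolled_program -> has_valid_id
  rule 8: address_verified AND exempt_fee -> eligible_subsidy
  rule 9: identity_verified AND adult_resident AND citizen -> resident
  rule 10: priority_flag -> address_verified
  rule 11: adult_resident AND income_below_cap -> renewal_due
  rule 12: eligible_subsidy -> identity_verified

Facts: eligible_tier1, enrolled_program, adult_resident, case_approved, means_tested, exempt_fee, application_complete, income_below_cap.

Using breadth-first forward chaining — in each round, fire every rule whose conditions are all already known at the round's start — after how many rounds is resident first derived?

5

[1] rule 2 [case_approved AND adult_resident -> priority_flag]; rule 7 [enrolled_program -> has_valid_id]; rule 11 [adult_resident AND income_below_cap -> renewal_due]. ⇒ new: priority_flag, has_valid_id, renewal_due.
[2] rule 3 [has_valid_id -> age_verified]; rule 10 [priority_flag -> address_verified]. ⇒ new: age_verified, address_verified.
[3] rule 4 [address_verified AND application_complete -> tax_filed]; rule 6 [age_verified AND application_complete -> citizen]; rule 8 [address_verified AND exempt_fee -> eligible_subsidy]. ⇒ new: tax_filed, citizen, eligible_subsidy.
[4] rule 12 [eligible_subsidy -> identity_verified]. ⇒ new: identity_verified.
[5] rule 9 [identity_verified AND adult_resident AND citizen -> resident]. ⇒ new: resident.
resident first appears in round 5.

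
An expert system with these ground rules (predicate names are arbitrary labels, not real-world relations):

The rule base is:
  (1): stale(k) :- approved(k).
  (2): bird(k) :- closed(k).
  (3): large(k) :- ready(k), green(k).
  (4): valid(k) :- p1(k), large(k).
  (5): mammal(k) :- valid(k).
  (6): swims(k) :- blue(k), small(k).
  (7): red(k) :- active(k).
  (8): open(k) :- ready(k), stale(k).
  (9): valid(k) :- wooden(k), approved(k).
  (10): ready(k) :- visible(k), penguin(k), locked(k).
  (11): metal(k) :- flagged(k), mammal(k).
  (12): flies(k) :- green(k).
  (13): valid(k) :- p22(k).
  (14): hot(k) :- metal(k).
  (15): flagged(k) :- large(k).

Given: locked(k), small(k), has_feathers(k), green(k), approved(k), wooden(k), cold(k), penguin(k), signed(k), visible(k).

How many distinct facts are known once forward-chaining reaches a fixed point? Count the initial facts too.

Round 1 fires (1), (9), (10), (12), giving stale(k), valid(k), ready(k), flies(k).
Round 2 fires (3), (5), (8), giving large(k), mammal(k), open(k).
Round 3 fires (15), giving flagged(k).
Round 4 fires (11), giving metal(k).
Round 5 fires (14), giving hot(k).
Closure: {approved(k), cold(k), flagged(k), flies(k), green(k), has_feathers(k), hot(k), large(k), locked(k), mammal(k), metal(k), open(k), penguin(k), ready(k), signed(k), small(k), stale(k), valid(k), visible(k), wooden(k)} — 20 facts.

20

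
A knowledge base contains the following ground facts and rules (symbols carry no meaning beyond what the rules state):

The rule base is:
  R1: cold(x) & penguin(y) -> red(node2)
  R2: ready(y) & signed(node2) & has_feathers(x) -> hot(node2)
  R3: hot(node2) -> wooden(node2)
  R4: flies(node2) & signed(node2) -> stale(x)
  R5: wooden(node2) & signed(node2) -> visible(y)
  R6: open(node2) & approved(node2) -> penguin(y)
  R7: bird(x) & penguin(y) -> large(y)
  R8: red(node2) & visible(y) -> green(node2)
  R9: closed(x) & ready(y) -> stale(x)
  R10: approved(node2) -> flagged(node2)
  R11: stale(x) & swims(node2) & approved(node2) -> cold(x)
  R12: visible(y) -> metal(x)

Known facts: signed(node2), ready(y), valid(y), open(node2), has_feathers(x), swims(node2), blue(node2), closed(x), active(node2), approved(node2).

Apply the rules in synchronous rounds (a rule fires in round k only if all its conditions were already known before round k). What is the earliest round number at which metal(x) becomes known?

Round 1: R2 [ready(y) & signed(node2) & has_feathers(x) -> hot(node2)]; R6 [open(node2) & approved(node2) -> penguin(y)]; R9 [closed(x) & ready(y) -> stale(x)]; R10 [approved(node2) -> flagged(node2)]. Adds hot(node2), penguin(y), stale(x), flagged(node2).
Round 2: R3 [hot(node2) -> wooden(node2)]; R11 [stale(x) & swims(node2) & approved(node2) -> cold(x)]. Adds wooden(node2), cold(x).
Round 3: R1 [cold(x) & penguin(y) -> red(node2)]; R5 [wooden(node2) & signed(node2) -> visible(y)]. Adds red(node2), visible(y).
Round 4: R8 [red(node2) & visible(y) -> green(node2)]; R12 [visible(y) -> metal(x)]. Adds green(node2), metal(x).
metal(x) first appears in round 4.

4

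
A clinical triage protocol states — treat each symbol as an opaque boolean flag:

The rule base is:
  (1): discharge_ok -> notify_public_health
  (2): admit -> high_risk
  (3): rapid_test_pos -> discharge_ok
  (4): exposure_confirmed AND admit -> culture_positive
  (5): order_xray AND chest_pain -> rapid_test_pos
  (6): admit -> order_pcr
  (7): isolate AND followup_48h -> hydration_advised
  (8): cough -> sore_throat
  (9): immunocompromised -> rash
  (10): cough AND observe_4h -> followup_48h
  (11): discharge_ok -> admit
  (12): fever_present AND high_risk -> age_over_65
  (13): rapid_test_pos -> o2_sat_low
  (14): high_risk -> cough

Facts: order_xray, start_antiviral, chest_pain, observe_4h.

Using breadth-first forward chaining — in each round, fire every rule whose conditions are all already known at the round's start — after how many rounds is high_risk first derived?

4

Round 1 — (5), derive rapid_test_pos.
Round 2 — (3), (13), derive discharge_ok, o2_sat_low.
Round 3 — (1), (11), derive notify_public_health, admit.
Round 4 — (2), (6), derive high_risk, order_pcr.
high_risk first appears in round 4.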